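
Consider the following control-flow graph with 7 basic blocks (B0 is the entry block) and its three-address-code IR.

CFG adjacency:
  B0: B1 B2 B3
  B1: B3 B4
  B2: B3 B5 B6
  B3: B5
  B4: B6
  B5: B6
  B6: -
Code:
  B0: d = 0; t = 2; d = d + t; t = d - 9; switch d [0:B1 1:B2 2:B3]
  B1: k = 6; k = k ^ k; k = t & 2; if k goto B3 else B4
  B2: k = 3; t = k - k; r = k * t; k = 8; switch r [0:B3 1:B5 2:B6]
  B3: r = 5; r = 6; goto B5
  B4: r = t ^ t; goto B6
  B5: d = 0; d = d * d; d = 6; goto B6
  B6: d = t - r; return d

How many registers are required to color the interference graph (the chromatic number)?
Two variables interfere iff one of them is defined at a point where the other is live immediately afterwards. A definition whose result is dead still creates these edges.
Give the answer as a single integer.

Answer: 3

Derivation:
Per-block:
  B0: def={d,t} ue=∅
  B1: def={k} ue={t}
  B2: def={k,r,t} ue=∅
  B3: def={r} ue=∅
  B4: def={r} ue={t}
  B5: def={d} ue=∅
  B6: def={d} ue={r,t}

Live sets:
  live B0: ∅→{t}
  live B1: {t}→{t}
  live B2: ∅→{r,t}
  live B3: {t}→{r,t}
  live B4: {t}→{r,t}
  live B5: {r,t}→{r,t}
  live B6: {r,t}→∅

Conflict graph:
  d — {r,t}
  k — {r,t}
  r — {d,k,t}
  t — {d,k,r}

Registers:
  clique {d,r,t} ⇒ need ≥ 3
  3-colouring: R0={r}  R1={t}  R2={d,k}
  χ = 3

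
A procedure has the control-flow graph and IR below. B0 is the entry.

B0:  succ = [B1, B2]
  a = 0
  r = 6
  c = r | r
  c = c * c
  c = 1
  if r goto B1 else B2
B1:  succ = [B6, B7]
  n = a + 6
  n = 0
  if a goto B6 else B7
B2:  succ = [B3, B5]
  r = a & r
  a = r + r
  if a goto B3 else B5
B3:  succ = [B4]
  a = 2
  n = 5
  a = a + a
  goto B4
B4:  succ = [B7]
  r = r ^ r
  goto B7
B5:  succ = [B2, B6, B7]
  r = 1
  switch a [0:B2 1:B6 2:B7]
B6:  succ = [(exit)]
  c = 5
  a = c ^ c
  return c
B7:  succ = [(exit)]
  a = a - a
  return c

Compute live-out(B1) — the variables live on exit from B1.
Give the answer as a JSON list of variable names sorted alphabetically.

Answer: ["a", "c"]

Derivation:
Per-block:
  B0: {a,c,r} / ∅
  B1: {n} / {a}
  B2: {a,r} / {a,r}
  B3: {a,n} / ∅
  B4: {r} / {r}
  B5: {r} / {a}
  B6: {a,c} / ∅
  B7: {a} / {a,c}

Live sets:
  B0 li=∅ lo={a,c,r}
  B1 li={a,c} lo={a,c}
  B2 li={a,c,r} lo={a,c,r}
  B3 li={c,r} lo={a,c,r}
  B4 li={a,c,r} lo={a,c}
  B5 li={a,c} lo={a,c,r}
  B6 li=∅ lo=∅
  B7 li={a,c} lo=∅

live-out(B1) = ["a", "c"]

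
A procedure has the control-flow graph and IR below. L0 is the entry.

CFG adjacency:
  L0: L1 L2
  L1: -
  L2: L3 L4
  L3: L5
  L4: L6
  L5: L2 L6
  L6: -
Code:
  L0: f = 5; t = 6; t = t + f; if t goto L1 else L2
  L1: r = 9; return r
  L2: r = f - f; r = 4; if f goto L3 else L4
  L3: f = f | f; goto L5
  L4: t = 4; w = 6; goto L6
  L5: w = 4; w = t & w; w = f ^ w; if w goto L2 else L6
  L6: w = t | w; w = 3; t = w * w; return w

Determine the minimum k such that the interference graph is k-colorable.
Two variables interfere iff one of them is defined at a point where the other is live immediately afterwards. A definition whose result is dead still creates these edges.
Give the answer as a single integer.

Block summaries:
  L0 def {f,t} use ∅
  L1 def {r} use ∅
  L2 def {r} use {f}
  L3 def {f} use {f}
  L4 def {t,w} use ∅
  L5 def {w} use {f,t}
  L6 def {t,w} use {t,w}

Liveness:
  L0 li=∅ lo={f,t}
  L1 li=∅ lo=∅
  L2 li={f,t} lo={f,t}
  L3 li={f,t} lo={f,t}
  L4 li=∅ lo={t,w}
  L5 li={f,t} lo={f,t,w}
  L6 li={t,w} lo=∅

Interference:
  f↔{r,t,w}
  r↔{f,t}
  t↔{f,r,w}
  w↔{f,t}

Chromatic number:
  {f,r,t} pairwise interfere (3-clique) ⇒ χ ≥ 3
  assign f→c0 r→c2 t→c1 w→c2 — no edge inside a register ⇒ χ ≤ 3
  χ = 3

Answer: 3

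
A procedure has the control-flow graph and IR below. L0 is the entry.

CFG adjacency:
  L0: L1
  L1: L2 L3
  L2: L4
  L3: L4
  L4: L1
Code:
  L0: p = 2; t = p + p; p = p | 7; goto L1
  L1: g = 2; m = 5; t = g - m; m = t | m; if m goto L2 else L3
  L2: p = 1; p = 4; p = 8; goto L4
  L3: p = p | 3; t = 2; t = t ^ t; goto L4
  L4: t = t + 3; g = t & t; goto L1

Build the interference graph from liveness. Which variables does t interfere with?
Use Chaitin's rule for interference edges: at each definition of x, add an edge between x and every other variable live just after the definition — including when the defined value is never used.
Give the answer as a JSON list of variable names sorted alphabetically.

Answer: ["m", "p"]

Analysis:
def/use:
  L0: {p,t} / ∅
  L1: {g,m,t} / ∅
  L2: {p} / ∅
  L3: {p,t} / {p}
  L4: {g,t} / {t}

Live sets:
  L0 li=∅ lo={p}
  L1 li={p} lo={p,t}
  L2 li={t} lo={p,t}
  L3 li={p} lo={p,t}
  L4 li={p,t} lo={p}

Conflict graph:
  g↔{m,p}
  m↔{g,p,t}
  p↔{g,m,t}
  t↔{m,p}

N(t) = ["m", "p"]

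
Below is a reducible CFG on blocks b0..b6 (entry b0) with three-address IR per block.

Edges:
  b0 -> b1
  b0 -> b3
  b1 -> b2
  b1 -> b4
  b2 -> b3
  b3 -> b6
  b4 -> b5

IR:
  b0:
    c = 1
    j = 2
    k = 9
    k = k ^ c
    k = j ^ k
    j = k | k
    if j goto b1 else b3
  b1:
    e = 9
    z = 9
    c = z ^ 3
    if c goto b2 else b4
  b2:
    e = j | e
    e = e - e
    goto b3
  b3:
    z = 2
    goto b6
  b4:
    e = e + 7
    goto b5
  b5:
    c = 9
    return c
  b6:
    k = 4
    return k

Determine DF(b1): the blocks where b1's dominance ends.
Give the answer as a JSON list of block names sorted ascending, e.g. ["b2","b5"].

Answer: ["b3"]

Derivation:
idom tree: b1←b0 b2←b1 b3←b0 b4←b1 b5←b4 b6←b3
Dom at joins:
  b3: preds {b0,b2}: {b0} ∩ {b0,b1,b2} = {b0}; idom=b0

Frontier:
  join b3 pred b0: · stop@b0
  join b3 pred b2: b2→b1 stop@b0
  DF(b0)=∅
  DF(b1)={b3}
  DF(b2)={b3}
  DF(b3)=∅
  DF(b4)=∅
  DF(b5)=∅
  DF(b6)=∅

DF(b1) = ["b3"]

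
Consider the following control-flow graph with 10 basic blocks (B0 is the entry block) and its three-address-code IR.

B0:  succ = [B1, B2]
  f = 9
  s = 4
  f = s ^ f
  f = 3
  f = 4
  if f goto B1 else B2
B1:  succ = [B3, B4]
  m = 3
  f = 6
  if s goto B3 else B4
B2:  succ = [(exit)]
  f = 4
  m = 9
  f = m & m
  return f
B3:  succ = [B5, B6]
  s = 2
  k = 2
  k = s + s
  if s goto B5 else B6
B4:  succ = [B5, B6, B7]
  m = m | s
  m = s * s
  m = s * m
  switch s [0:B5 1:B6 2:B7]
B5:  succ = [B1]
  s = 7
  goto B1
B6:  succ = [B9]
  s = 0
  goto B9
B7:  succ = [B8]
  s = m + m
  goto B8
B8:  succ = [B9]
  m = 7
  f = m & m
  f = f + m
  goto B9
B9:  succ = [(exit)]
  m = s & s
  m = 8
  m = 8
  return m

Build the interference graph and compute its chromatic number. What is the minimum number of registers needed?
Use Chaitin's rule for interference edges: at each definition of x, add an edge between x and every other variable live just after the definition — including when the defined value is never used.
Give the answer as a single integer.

Block summaries:
  B0: def={f,s} ue=∅
  B1: def={f,m} ue={s}
  B2: def={f,m} ue=∅
  B3: def={k,s} ue=∅
  B4: def={m} ue={m,s}
  B5: def={s} ue=∅
  B6: def={s} ue=∅
  B7: def={s} ue={m}
  B8: def={f,m} ue=∅
  B9: def={m} ue={s}

Backward fixpoint:
  B0: in=∅ out={s}
  B1: in={s} out={m,s}
  B2: in=∅ out=∅
  B3: in=∅ out=∅
  B4: in={m,s} out={m}
  B5: in=∅ out={s}
  B6: in=∅ out={s}
  B7: in={m} out={s}
  B8: in={s} out={s}
  B9: in={s} out=∅

Conflict graph:
  f↔{m,s}
  k↔{s}
  m↔{f,s}
  s↔{f,k,m}

Colouring:
  {f,m,s} pairwise interfere (3-clique) ⇒ χ ≥ 3
  3-colouring: R0={s}  R1={f,k}  R2={m}
  χ = 3

Answer: 3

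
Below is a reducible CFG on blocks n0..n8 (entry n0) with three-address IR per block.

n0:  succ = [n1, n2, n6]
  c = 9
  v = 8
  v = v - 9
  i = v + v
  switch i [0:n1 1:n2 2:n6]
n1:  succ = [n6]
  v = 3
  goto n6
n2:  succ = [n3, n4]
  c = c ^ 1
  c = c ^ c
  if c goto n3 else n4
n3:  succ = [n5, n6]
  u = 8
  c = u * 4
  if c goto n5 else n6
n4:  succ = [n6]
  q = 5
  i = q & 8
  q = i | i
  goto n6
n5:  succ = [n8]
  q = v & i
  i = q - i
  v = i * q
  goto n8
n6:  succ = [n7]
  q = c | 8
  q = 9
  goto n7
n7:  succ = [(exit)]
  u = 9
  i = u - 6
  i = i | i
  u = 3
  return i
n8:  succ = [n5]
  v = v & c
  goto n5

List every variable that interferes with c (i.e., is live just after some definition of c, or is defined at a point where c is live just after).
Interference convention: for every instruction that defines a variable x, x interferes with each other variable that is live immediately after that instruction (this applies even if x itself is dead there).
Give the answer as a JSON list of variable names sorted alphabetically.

Answer: ["i", "q", "v"]

Working:
def/use:
  n0 def {c,i,v} use ∅
  n1 def {v} use ∅
  n2 def {c} use {c}
  n3 def {c,u} use ∅
  n4 def {i,q} use ∅
  n5 def {i,q,v} use {i,v}
  n6 def {q} use {c}
  n7 def {i,u} use ∅
  n8 def {v} use {c,v}

Live sets:
  live n0: ∅→{c,i,v}
  live n1: {c}→{c}
  live n2: {c,i,v}→{c,i,v}
  live n3: {i,v}→{c,i,v}
  live n4: {c}→{c}
  live n5: {c,i,v}→{c,i,v}
  live n6: {c}→∅
  live n7: ∅→∅
  live n8: {c,i,v}→{c,i,v}

Interference:
  c: {i,q,v}
  i: {c,q,u,v}
  q: {c,i}
  u: {i,v}
  v: {c,i,u}

N(c) = ["i", "q", "v"]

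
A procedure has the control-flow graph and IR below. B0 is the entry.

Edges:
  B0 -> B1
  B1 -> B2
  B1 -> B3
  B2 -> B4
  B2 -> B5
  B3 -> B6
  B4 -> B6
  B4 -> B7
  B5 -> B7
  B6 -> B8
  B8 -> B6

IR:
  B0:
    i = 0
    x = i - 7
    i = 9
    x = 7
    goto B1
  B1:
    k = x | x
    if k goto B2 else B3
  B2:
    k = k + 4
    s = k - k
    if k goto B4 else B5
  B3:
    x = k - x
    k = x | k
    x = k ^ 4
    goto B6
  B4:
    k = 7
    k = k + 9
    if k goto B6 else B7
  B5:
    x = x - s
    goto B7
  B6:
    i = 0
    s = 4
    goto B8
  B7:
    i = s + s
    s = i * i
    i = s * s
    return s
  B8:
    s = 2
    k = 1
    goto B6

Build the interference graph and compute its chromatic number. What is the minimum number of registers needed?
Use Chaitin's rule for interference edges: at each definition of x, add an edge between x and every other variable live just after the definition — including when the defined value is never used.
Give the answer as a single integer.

Answer: 3

Working:
Block summaries:
  B0: def={i,x} ue=∅
  B1: def={k} ue={x}
  B2: def={k,s} ue={k}
  B3: def={k,x} ue={k,x}
  B4: def={k} ue=∅
  B5: def={x} ue={s,x}
  B6: def={i,s} ue=∅
  B7: def={i,s} ue={s}
  B8: def={k,s} ue=∅

Liveness:
  B0 li=∅ lo={x}
  B1 li={x} lo={k,x}
  B2 li={k,x} lo={s,x}
  B3 li={k,x} lo=∅
  B4 li={s} lo={s}
  B5 li={s,x} lo={s}
  B6 li=∅ lo=∅
  B7 li={s} lo=∅
  B8 li=∅ lo=∅

Conflict graph:
  i↔{s}
  k↔{s,x}
  s↔{i,k,x}
  x↔{k,s}

Registers:
  clique {k,s,x} ⇒ need ≥ 3
  3-colouring: R0={s}  R1={i,k}  R2={x}
  χ = 3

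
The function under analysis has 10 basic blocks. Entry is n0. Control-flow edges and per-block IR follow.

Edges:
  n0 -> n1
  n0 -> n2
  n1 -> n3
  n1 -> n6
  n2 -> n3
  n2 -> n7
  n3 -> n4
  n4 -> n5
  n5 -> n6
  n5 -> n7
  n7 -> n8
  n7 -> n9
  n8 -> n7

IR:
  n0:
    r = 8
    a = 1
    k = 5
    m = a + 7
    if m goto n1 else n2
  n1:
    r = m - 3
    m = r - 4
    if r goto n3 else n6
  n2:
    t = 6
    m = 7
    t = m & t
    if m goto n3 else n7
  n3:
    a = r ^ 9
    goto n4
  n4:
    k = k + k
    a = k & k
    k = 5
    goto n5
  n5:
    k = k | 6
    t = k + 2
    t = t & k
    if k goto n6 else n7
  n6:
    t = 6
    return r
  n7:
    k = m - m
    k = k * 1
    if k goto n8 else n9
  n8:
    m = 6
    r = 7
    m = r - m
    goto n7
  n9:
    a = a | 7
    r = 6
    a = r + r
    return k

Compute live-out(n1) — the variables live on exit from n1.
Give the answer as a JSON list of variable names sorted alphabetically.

Answer: ["k", "m", "r"]

Working:
Per-block:
  n0: {a,k,m,r} / ∅
  n1: {m,r} / {m}
  n2: {m,t} / ∅
  n3: {a} / {r}
  n4: {a,k} / {k}
  n5: {k,t} / {k}
  n6: {t} / {r}
  n7: {k} / {m}
  n8: {m,r} / ∅
  n9: {a,r} / {a,k}

Live sets:
  n0: in=∅ out={a,k,m,r}
  n1: in={k,m} out={k,m,r}
  n2: in={a,k,r} out={a,k,m,r}
  n3: in={k,m,r} out={k,m,r}
  n4: in={k,m,r} out={a,k,m,r}
  n5: in={a,k,m,r} out={a,m,r}
  n6: in={r} out=∅
  n7: in={a,m} out={a,k}
  n8: in={a} out={a,m}
  n9: in={a,k} out=∅

live-out(n1) = ["k", "m", "r"]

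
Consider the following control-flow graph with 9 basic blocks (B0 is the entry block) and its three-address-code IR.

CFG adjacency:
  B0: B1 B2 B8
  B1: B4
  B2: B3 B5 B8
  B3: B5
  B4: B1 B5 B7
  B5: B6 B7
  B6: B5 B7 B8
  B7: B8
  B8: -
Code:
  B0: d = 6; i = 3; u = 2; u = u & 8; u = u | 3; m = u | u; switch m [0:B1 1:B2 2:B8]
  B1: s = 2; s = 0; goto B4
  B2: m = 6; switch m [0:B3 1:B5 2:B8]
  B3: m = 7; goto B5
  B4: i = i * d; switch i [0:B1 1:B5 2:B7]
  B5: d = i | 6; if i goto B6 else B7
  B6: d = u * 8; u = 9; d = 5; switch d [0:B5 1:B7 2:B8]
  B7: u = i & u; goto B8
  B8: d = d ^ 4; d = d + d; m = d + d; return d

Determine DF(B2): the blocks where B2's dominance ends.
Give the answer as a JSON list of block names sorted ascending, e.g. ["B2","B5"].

Answer: ["B5", "B8"]

Working:
idom tree: B1←B0 B2←B0 B3←B2 B4←B1 B5←B0 B6←B5 B7←B0 B8←B0
Dom at joins:
  B1: preds {B0,B4}: {B0} ∩ {B0,B1,B4} = {B0}; idom=B0
  B5: preds {B2,B3,B4,B6}: {B0,B2} ∩ {B0,B2,B3} ∩ {B0,B1,B4} ∩ {B0,B5,B6} = {B0}; idom=B0
  B7: preds {B4,B5,B6}: {B0,B1,B4} ∩ {B0,B5} ∩ {B0,B5,B6} = {B0}; idom=B0
  B8: preds {B0,B2,B6,B7}: {B0} ∩ {B0,B2} ∩ {B0,B5,B6} ∩ {B0,B7} = {B0}; idom=B0

DF walk-up:
  join B1 pred B0: · stop@B0
  join B1 pred B4: B4→B1 stop@B0
  join B5 pred B2: B2 stop@B0
  join B5 pred B3: B3→B2 stop@B0
  join B5 pred B4: B4→B1 stop@B0
  join B5 pred B6: B6→B5 stop@B0
  join B7 pred B4: B4→B1 stop@B0
  join B7 pred B5: B5 stop@B0
  join B7 pred B6: B6→B5 stop@B0
  join B8 pred B0: · stop@B0
  join B8 pred B2: B2 stop@B0
  join B8 pred B6: B6→B5 stop@B0
  join B8 pred B7: B7 stop@B0
  DF(B0)=∅
  DF(B1)={B1,B5,B7}
  DF(B2)={B5,B8}
  DF(B3)={B5}
  DF(B4)={B1,B5,B7}
  DF(B5)={B5,B7,B8}
  DF(B6)={B5,B7,B8}
  DF(B7)={B8}
  DF(B8)=∅

DF(B2) = ["B5", "B8"]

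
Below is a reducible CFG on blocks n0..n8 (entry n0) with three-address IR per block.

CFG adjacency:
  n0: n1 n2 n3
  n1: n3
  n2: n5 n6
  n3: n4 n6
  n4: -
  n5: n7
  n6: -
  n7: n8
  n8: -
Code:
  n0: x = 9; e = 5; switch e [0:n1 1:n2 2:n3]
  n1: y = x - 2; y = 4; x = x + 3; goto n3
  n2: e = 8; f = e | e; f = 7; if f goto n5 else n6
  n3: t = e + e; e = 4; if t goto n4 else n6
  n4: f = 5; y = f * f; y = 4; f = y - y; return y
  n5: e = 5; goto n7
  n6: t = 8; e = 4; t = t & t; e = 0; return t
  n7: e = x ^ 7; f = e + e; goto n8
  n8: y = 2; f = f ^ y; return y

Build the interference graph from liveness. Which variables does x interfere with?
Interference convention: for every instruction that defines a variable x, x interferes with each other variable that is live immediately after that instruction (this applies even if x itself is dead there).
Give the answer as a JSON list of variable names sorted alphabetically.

Per-block:
  n0: {e,x} / ∅
  n1: {x,y} / {x}
  n2: {e,f} / ∅
  n3: {e,t} / {e}
  n4: {f,y} / ∅
  n5: {e} / ∅
  n6: {e,t} / ∅
  n7: {e,f} / {x}
  n8: {f,y} / {f}

Live sets:
  live n0: ∅→{e,x}
  live n1: {e,x}→{e}
  live n2: {x}→{x}
  live n3: {e}→∅
  live n4: ∅→∅
  live n5: {x}→{x}
  live n6: ∅→∅
  live n7: {x}→{f}
  live n8: {f}→∅

Interfere edges:
  e — {t,x,y}
  f — {x,y}
  t — {e}
  x — {e,f,y}
  y — {e,f,x}

N(x) = ["e", "f", "y"]

Answer: ["e", "f", "y"]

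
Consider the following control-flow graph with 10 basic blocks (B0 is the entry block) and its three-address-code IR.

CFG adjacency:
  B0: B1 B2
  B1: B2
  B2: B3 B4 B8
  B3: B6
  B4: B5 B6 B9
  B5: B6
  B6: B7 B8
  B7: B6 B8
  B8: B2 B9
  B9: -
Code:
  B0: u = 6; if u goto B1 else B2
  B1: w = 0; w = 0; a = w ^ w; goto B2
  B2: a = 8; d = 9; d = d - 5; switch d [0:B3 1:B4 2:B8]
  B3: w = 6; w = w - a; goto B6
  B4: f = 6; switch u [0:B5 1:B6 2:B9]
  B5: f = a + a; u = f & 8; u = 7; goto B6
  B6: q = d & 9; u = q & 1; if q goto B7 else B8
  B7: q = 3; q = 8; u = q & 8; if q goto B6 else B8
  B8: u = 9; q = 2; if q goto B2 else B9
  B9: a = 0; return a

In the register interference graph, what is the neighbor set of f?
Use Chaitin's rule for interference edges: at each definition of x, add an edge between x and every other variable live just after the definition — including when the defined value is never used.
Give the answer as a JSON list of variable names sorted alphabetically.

Per-block:
  B0: {u} / ∅
  B1: {a,w} / ∅
  B2: {a,d} / ∅
  B3: {w} / {a}
  B4: {f} / {u}
  B5: {f,u} / {a}
  B6: {q,u} / {d}
  B7: {q,u} / ∅
  B8: {q,u} / ∅
  B9: {a} / ∅

Live sets:
  B0 li=∅ lo={u}
  B1 li={u} lo={u}
  B2 li={u} lo={a,d,u}
  B3 li={a,d} lo={d}
  B4 li={a,d,u} lo={a,d}
  B5 li={a,d} lo={d}
  B6 li={d} lo={d}
  B7 li={d} lo={d}
  B8 li=∅ lo={u}
  B9 li=∅ lo=∅

Interference:
  a↔{d,f,u,w}
  d↔{a,f,q,u,w}
  f↔{a,d,u}
  q↔{d,u}
  u↔{a,d,f,q,w}
  w↔{a,d,u}

N(f) = ["a", "d", "u"]

Answer: ["a", "d", "u"]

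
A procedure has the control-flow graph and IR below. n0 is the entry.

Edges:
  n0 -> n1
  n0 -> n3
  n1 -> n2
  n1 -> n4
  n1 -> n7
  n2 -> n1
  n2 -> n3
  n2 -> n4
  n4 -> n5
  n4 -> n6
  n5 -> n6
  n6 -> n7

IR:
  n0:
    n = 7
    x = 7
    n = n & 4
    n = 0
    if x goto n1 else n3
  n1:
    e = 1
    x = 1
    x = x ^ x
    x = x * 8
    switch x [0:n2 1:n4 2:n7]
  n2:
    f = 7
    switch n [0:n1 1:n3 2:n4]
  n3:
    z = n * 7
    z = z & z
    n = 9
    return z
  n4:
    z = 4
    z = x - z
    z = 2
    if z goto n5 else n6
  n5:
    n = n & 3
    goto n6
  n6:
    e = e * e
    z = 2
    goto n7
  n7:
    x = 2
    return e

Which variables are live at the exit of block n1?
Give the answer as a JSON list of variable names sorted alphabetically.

Answer: ["e", "n", "x"]

Derivation:
def/use:
  n0: def={n,x} ue=∅
  n1: def={e,x} ue=∅
  n2: def={f} ue={n}
  n3: def={n,z} ue={n}
  n4: def={z} ue={x}
  n5: def={n} ue={n}
  n6: def={e,z} ue={e}
  n7: def={x} ue={e}

Liveness:
  live n0: ∅→{n}
  live n1: {n}→{e,n,x}
  live n2: {e,n,x}→{e,n,x}
  live n3: {n}→∅
  live n4: {e,n,x}→{e,n}
  live n5: {e,n}→{e}
  live n6: {e}→{e}
  live n7: {e}→∅

live-out(n1) = ["e", "n", "x"]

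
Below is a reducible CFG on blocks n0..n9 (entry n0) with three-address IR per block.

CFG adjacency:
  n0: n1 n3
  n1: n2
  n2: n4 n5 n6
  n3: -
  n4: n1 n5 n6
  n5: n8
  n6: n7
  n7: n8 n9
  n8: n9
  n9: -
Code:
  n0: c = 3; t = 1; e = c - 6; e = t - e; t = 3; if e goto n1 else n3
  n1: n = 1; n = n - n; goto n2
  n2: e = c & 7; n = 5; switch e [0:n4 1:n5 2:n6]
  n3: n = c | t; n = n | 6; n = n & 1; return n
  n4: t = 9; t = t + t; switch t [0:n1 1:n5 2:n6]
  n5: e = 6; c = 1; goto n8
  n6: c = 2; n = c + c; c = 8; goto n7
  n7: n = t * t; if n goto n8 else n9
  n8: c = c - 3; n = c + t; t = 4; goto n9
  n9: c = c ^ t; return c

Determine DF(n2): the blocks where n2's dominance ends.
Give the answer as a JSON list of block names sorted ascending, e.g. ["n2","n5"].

idom tree: n1←n0 n2←n1 n3←n0 n4←n2 n5←n2 n6←n2 n7←n6 n8←n2 n9←n2
Join-block Dom:
  n1: preds {n0,n4}: {n0} ∩ {n0,n1,n2,n4} = {n0}; idom=n0
  n5: preds {n2,n4}: {n0,n1,n2} ∩ {n0,n1,n2,n4} = {n0,n1,n2}; idom=n2
  n6: preds {n2,n4}: {n0,n1,n2} ∩ {n0,n1,n2,n4} = {n0,n1,n2}; idom=n2
  n8: preds {n5,n7}: {n0,n1,n2,n5} ∩ {n0,n1,n2,n6,n7} = {n0,n1,n2}; idom=n2
  n9: preds {n7,n8}: {n0,n1,n2,n6,n7} ∩ {n0,n1,n2,n8} = {n0,n1,n2}; idom=n2

DF derivation:
  n1←n0: walk · to n0
  n1←n4: walk n4→n2→n1 to n0
  n5←n2: walk · to n2
  n5←n4: walk n4 to n2
  n6←n2: walk · to n2
  n6←n4: walk n4 to n2
  n8←n5: walk n5 to n2
  n8←n7: walk n7→n6 to n2
  n9←n7: walk n7→n6 to n2
  n9←n8: walk n8 to n2
  DF(n0)=∅
  DF(n1)={n1}
  DF(n2)={n1}
  DF(n3)=∅
  DF(n4)={n1,n5,n6}
  DF(n5)={n8}
  DF(n6)={n8,n9}
  DF(n7)={n8,n9}
  DF(n8)={n9}
  DF(n9)=∅

DF(n2) = ["n1"]

Answer: ["n1"]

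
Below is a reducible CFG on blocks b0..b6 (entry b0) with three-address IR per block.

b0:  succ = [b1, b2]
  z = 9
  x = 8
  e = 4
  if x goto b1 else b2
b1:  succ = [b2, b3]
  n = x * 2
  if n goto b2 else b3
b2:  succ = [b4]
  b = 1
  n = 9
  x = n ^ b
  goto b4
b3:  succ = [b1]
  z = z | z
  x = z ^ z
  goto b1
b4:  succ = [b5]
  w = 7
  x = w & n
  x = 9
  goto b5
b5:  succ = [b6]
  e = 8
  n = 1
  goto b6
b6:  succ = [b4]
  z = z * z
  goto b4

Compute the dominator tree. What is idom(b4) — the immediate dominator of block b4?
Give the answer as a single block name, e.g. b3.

idom tree: b1←b0 b2←b0 b3←b1 b4←b2 b5←b4 b6←b5
Dom at joins:
  b1: preds {b0,b3}: {b0} ∩ {b0,b1,b3} = {b0}; idom=b0
  b2: preds {b0,b1}: {b0} ∩ {b0,b1} = {b0}; idom=b0
  b4: preds {b2,b6}: {b0,b2} ∩ {b0,b2,b4,b5,b6} = {b0,b2}; idom=b2

idom(b4) = b2

Answer: b2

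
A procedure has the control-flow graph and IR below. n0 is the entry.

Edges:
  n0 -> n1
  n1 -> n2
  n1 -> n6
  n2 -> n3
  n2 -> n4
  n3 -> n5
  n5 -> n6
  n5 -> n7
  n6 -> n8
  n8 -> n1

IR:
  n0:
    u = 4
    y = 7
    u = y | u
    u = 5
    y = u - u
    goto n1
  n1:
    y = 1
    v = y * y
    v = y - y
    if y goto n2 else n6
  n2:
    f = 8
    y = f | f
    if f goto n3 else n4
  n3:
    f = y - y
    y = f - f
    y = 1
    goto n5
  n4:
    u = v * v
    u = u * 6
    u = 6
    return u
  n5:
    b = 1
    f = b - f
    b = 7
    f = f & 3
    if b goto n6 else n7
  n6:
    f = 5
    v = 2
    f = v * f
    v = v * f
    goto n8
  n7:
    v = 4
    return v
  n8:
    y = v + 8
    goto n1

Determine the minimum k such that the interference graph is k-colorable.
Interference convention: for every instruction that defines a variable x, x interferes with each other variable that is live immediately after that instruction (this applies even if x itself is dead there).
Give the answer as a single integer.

Answer: 3

Working:
Block summaries:
  n0 def {u,y} use ∅
  n1 def {v,y} use ∅
  n2 def {f,y} use ∅
  n3 def {f,y} use {y}
  n4 def {u} use {v}
  n5 def {b,f} use {f}
  n6 def {f,v} use ∅
  n7 def {v} use ∅
  n8 def {y} use {v}

Liveness:
  live n0: ∅→∅
  live n1: ∅→{v}
  live n2: {v}→{v,y}
  live n3: {y}→{f}
  live n4: {v}→∅
  live n5: {f}→∅
  live n6: ∅→{v}
  live n7: ∅→∅
  live n8: {v}→∅

Interference:
  b: {f}
  f: {b,v,y}
  u: {y}
  v: {f,y}
  y: {f,u,v}

Colouring:
  {f,v,y} pairwise interfere (3-clique) ⇒ χ ≥ 3
  3-colouring: r0={f,u}  r1={b,y}  r2={v}
  χ = 3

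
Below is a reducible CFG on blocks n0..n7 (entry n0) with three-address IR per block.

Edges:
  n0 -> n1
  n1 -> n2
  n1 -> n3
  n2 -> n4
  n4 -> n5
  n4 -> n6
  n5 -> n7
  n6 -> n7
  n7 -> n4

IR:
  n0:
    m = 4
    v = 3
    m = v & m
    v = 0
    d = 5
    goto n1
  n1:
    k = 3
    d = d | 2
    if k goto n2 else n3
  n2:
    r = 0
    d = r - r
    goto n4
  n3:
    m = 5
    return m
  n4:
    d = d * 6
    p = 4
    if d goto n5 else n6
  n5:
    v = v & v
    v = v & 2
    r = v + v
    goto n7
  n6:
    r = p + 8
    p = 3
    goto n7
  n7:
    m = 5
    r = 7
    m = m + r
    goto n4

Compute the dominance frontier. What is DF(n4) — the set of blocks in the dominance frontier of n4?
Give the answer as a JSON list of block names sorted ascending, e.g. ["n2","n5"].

Answer: ["n4"]

Working:
idom tree: n1←n0 n2←n1 n3←n1 n4←n2 n5←n4 n6←n4 n7←n4
Dom∩ at merges:
  n4: preds {n2,n7}: {n0,n1,n2} ∩ {n0,n1,n2,n4,n7} = {n0,n1,n2}; idom=n2
  n7: preds {n5,n6}: {n0,n1,n2,n4,n5} ∩ {n0,n1,n2,n4,n6} = {n0,n1,n2,n4}; idom=n4

DF derivation:
  join n4 pred n2: · stop@n2
  join n4 pred n7: n7→n4 stop@n2
  join n7 pred n5: n5 stop@n4
  join n7 pred n6: n6 stop@n4
  DF(n0)=∅
  DF(n1)=∅
  DF(n2)=∅
  DF(n3)=∅
  DF(n4)={n4}
  DF(n5)={n7}
  DF(n6)={n7}
  DF(n7)={n4}

DF(n4) = ["n4"]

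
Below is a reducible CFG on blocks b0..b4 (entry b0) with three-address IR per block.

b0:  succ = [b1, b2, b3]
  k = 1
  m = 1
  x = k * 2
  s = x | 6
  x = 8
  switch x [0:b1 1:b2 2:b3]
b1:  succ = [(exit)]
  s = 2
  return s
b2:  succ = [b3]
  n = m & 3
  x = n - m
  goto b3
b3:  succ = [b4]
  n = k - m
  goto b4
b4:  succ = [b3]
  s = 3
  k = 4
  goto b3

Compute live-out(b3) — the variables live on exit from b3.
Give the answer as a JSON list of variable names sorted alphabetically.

Answer: ["m"]

Working:
def/use:
  b0: {k,m,s,x} / ∅
  b1: {s} / ∅
  b2: {n,x} / {m}
  b3: {n} / {k,m}
  b4: {k,s} / ∅

Backward fixpoint:
  b0 li=∅ lo={k,m}
  b1 li=∅ lo=∅
  b2 li={k,m} lo={k,m}
  b3 li={k,m} lo={m}
  b4 li={m} lo={k,m}

live-out(b3) = ["m"]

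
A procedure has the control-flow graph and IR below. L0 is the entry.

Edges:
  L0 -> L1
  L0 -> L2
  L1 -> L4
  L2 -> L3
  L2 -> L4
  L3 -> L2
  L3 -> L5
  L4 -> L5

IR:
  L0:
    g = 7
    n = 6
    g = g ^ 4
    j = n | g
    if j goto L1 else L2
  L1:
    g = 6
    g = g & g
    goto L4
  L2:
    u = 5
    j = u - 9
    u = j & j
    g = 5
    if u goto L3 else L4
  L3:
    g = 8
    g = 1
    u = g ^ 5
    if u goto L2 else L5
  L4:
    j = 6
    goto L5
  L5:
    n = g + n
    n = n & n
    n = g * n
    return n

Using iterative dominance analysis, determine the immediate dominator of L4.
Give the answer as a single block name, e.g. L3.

Answer: L0

Analysis:
idom tree: L1←L0 L2←L0 L3←L2 L4←L0 L5←L0
Dom at joins:
  L2: preds {L0,L3}: {L0} ∩ {L0,L2,L3} = {L0}; idom=L0
  L4: preds {L1,L2}: {L0,L1} ∩ {L0,L2} = {L0}; idom=L0
  L5: preds {L3,L4}: {L0,L2,L3} ∩ {L0,L4} = {L0}; idom=L0

idom(L4) = L0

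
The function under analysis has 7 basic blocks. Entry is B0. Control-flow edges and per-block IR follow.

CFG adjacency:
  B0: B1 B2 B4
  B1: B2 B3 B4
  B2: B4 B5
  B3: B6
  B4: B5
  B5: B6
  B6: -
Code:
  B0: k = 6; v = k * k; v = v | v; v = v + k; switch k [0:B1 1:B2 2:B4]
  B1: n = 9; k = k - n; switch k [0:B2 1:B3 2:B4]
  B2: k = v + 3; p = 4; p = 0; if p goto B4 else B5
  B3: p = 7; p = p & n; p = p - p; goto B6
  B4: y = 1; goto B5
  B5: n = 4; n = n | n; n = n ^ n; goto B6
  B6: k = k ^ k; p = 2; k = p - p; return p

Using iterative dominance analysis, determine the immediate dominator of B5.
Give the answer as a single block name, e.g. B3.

Answer: B0

Derivation:
idom tree: B1←B0 B2←B0 B3←B1 B4←B0 B5←B0 B6←B0
Dom∩ at merges:
  B2: preds {B0,B1}: {B0} ∩ {B0,B1} = {B0}; idom=B0
  B4: preds {B0,B1,B2}: {B0} ∩ {B0,B1} ∩ {B0,B2} = {B0}; idom=B0
  B5: preds {B2,B4}: {B0,B2} ∩ {B0,B4} = {B0}; idom=B0
  B6: preds {B3,B5}: {B0,B1,B3} ∩ {B0,B5} = {B0}; idom=B0

idom(B5) = B0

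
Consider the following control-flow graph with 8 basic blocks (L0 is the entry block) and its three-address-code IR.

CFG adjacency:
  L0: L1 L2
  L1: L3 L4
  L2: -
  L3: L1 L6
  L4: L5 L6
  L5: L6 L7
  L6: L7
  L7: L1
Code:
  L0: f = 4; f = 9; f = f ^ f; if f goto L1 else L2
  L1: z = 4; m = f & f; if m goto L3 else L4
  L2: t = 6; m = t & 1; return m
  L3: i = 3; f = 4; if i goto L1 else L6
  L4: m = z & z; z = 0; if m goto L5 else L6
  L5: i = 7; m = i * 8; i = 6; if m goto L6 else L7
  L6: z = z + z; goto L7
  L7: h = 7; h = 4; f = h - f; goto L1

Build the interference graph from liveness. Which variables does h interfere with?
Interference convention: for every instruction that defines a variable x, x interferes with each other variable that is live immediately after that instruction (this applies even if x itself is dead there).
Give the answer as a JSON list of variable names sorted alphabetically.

def/use:
  L0: def={f} ue=∅
  L1: def={m,z} ue={f}
  L2: def={m,t} ue=∅
  L3: def={f,i} ue=∅
  L4: def={m,z} ue={z}
  L5: def={i,m} ue=∅
  L6: def={z} ue={z}
  L7: def={f,h} ue={f}

Backward fixpoint:
  L0: in=∅ out={f}
  L1: in={f} out={f,z}
  L2: in=∅ out=∅
  L3: in={z} out={f,z}
  L4: in={f,z} out={f,z}
  L5: in={f,z} out={f,z}
  L6: in={f,z} out={f}
  L7: in={f} out={f}

Conflict graph:
  f — {h,i,m,z}
  h — {f}
  i — {f,m,z}
  m — {f,i,z}
  t — ∅
  z — {f,i,m}

N(h) = ["f"]

Answer: ["f"]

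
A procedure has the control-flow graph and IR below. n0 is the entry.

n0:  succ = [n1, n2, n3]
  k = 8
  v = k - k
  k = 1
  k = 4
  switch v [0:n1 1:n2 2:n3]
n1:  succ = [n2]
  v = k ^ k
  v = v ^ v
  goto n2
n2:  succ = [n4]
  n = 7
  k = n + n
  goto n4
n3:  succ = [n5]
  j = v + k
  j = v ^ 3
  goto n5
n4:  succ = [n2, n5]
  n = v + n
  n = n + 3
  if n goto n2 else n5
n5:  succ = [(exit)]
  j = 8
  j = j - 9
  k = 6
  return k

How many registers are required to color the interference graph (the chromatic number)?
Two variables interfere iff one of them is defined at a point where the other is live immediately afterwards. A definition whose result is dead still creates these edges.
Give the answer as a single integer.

Answer: 3

Derivation:
Block summaries:
  n0: {k,v} / ∅
  n1: {v} / {k}
  n2: {k,n} / ∅
  n3: {j} / {k,v}
  n4: {n} / {n,v}
  n5: {j,k} / ∅

Liveness:
  n0: in=∅ out={k,v}
  n1: in={k} out={v}
  n2: in={v} out={n,v}
  n3: in={k,v} out=∅
  n4: in={n,v} out={v}
  n5: in=∅ out=∅

Interfere edges:
  j↔{v}
  k↔{n,v}
  n↔{k,v}
  v↔{j,k,n}

Registers:
  {k,n,v} pairwise interfere (3-clique) ⇒ χ ≥ 3
  assign j→c1 k→c1 n→c2 v→c0 — no edge inside a register ⇒ χ ≤ 3
  χ = 3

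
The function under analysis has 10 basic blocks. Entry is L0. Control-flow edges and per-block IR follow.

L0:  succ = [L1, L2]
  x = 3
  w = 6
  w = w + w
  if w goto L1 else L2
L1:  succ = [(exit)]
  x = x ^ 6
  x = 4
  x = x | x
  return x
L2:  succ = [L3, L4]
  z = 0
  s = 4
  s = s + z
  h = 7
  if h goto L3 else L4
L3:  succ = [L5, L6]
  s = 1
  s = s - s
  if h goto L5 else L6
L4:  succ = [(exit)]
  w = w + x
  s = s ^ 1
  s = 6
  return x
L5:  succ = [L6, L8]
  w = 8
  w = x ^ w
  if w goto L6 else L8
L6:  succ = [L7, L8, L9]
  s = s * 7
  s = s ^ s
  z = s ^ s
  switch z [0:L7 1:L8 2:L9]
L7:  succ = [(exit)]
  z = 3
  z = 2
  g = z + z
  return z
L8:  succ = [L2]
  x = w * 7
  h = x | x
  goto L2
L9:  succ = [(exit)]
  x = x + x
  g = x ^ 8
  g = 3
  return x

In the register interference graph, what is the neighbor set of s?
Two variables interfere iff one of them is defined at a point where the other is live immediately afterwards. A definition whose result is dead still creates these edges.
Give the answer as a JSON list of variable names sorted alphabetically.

def/use:
  L0: def={w,x} ue=∅
  L1: def={x} ue={x}
  L2: def={h,s,z} ue=∅
  L3: def={s} ue={h}
  L4: def={s,w} ue={s,w,x}
  L5: def={w} ue={x}
  L6: def={s,z} ue={s}
  L7: def={g,z} ue=∅
  L8: def={h,x} ue={w}
  L9: def={g,x} ue={x}

Live sets:
  L0 li=∅ lo={w,x}
  L1 li={x} lo=∅
  L2 li={w,x} lo={h,s,w,x}
  L3 li={h,w,x} lo={s,w,x}
  L4 li={s,w,x} lo=∅
  L5 li={s,x} lo={s,w,x}
  L6 li={s,w,x} lo={w,x}
  L7 li=∅ lo=∅
  L8 li={w} lo={w,x}
  L9 li={x} lo=∅

Interference:
  g: {x,z}
  h: {s,w,x}
  s: {h,w,x,z}
  w: {h,s,x,z}
  x: {g,h,s,w,z}
  z: {g,s,w,x}

N(s) = ["h", "w", "x", "z"]

Answer: ["h", "w", "x", "z"]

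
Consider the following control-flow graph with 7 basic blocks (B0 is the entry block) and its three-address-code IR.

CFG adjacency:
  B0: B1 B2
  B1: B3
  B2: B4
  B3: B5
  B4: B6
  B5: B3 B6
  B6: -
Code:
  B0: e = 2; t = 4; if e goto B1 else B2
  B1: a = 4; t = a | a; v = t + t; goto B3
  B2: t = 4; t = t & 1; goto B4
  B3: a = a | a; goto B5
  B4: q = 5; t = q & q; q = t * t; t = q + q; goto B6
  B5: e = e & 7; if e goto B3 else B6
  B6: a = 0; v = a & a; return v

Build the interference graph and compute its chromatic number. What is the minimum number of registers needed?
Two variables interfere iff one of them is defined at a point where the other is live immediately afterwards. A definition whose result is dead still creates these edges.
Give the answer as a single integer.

Answer: 3

Derivation:
Block summaries:
  B0 def {e,t} use ∅
  B1 def {a,t,v} use ∅
  B2 def {t} use ∅
  B3 def {a} use {a}
  B4 def {q,t} use ∅
  B5 def {e} use {e}
  B6 def {a,v} use ∅

Liveness:
  B0: in=∅ out={e}
  B1: in={e} out={a,e}
  B2: in=∅ out=∅
  B3: in={a,e} out={a,e}
  B4: in=∅ out=∅
  B5: in={a,e} out={a,e}
  B6: in=∅ out=∅

Interference:
  a — {e,t,v}
  e — {a,t,v}
  q — ∅
  t — {a,e}
  v — {a,e}

Registers:
  {a,e,t} pairwise interfere (3-clique) ⇒ χ ≥ 3
  assign a→r0 e→r1 q→r0 t→r2 v→r2 — no edge inside a register ⇒ χ ≤ 3
  χ = 3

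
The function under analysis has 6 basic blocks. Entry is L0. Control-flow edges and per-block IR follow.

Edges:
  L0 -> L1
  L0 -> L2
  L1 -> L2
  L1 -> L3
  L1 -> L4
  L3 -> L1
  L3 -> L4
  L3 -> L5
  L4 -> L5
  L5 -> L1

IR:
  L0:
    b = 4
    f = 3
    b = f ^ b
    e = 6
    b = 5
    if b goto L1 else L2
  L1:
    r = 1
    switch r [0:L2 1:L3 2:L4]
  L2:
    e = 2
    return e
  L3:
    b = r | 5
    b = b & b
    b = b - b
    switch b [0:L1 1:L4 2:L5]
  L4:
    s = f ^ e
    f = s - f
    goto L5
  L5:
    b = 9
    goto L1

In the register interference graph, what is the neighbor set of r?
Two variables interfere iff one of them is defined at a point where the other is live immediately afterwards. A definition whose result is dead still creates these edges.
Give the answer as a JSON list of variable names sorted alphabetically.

Block summaries:
  L0: def={b,e,f} ue=∅
  L1: def={r} ue=∅
  L2: def={e} ue=∅
  L3: def={b} ue={r}
  L4: def={f,s} ue={e,f}
  L5: def={b} ue=∅

Liveness:
  live L0: ∅→{e,f}
  live L1: {e,f}→{e,f,r}
  live L2: ∅→∅
  live L3: {e,f,r}→{e,f}
  live L4: {e,f}→{e,f}
  live L5: {e,f}→{e,f}

Interference:
  b↔{e,f}
  e↔{b,f,r,s}
  f↔{b,e,r,s}
  r↔{e,f}
  s↔{e,f}

N(r) = ["e", "f"]

Answer: ["e", "f"]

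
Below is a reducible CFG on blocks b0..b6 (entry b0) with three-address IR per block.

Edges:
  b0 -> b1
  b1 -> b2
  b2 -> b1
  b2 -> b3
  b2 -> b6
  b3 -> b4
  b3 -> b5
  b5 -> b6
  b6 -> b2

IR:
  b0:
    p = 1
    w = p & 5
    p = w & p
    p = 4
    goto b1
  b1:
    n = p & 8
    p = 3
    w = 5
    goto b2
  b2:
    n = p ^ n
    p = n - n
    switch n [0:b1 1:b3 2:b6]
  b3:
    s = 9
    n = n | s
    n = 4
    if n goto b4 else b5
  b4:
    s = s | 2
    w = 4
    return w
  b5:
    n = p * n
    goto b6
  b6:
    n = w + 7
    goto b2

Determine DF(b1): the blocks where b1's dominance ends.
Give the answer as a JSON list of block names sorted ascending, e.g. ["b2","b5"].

Answer: ["b1"]

Derivation:
idom tree: b1←b0 b2←b1 b3←b2 b4←b3 b5←b3 b6←b2
Dom∩ at merges:
  b1: preds {b0,b2}: {b0} ∩ {b0,b1,b2} = {b0}; idom=b0
  b2: preds {b1,b6}: {b0,b1} ∩ {b0,b1,b2,b6} = {b0,b1}; idom=b1
  b6: preds {b2,b5}: {b0,b1,b2} ∩ {b0,b1,b2,b3,b5} = {b0,b1,b2}; idom=b2

Frontier:
  b1←b0: walk · to b0
  b1←b2: walk b2→b1 to b0
  b2←b1: walk · to b1
  b2←b6: walk b6→b2 to b1
  b6←b2: walk · to b2
  b6←b5: walk b5→b3 to b2
  DF(b0)=∅
  DF(b1)={b1}
  DF(b2)={b1,b2}
  DF(b3)={b6}
  DF(b4)=∅
  DF(b5)={b6}
  DF(b6)={b2}

DF(b1) = ["b1"]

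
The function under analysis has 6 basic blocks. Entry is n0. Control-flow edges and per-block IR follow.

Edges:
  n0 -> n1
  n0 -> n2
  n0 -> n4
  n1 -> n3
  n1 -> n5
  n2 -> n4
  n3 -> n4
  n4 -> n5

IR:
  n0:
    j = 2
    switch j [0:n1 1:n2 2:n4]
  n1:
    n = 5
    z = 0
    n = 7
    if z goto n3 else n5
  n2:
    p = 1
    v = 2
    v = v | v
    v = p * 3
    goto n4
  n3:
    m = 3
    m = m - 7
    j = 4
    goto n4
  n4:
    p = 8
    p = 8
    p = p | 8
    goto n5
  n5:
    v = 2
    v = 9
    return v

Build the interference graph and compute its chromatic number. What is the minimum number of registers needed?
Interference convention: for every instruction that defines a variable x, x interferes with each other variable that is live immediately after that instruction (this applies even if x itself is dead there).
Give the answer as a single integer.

Answer: 2

Analysis:
Per-block:
  n0: {j} / ∅
  n1: {n,z} / ∅
  n2: {p,v} / ∅
  n3: {j,m} / ∅
  n4: {p} / ∅
  n5: {v} / ∅

Live sets:
  n0 li=∅ lo=∅
  n1 li=∅ lo=∅
  n2 li=∅ lo=∅
  n3 li=∅ lo=∅
  n4 li=∅ lo=∅
  n5 li=∅ lo=∅

Interfere edges:
  j — ∅
  m — ∅
  n — {z}
  p — {v}
  v — {p}
  z — {n}

Registers:
  lower bound: {n,z} mutually conflict ⇒ χ ≥ 2
  2-colouring: R0={j,m,n,p}  R1={v,z}
  χ = 2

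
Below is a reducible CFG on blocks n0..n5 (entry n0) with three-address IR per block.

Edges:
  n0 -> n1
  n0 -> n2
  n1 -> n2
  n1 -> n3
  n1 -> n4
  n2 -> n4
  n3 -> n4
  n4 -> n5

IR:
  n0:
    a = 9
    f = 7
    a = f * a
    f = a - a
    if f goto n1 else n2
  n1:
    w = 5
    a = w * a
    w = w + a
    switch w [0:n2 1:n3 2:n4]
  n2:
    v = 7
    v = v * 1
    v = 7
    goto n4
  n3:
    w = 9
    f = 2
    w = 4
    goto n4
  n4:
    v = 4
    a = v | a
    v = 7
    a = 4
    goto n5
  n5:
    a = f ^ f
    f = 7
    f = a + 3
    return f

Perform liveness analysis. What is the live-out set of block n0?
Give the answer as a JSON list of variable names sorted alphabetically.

Answer: ["a", "f"]

Analysis:
def/use:
  n0: def={a,f} ue=∅
  n1: def={a,w} ue={a}
  n2: def={v} ue=∅
  n3: def={f,w} ue=∅
  n4: def={a,v} ue={a}
  n5: def={a,f} ue={f}

Backward fixpoint:
  n0: in=∅ out={a,f}
  n1: in={a,f} out={a,f}
  n2: in={a,f} out={a,f}
  n3: in={a} out={a,f}
  n4: in={a,f} out={f}
  n5: in={f} out=∅

live-out(n0) = ["a", "f"]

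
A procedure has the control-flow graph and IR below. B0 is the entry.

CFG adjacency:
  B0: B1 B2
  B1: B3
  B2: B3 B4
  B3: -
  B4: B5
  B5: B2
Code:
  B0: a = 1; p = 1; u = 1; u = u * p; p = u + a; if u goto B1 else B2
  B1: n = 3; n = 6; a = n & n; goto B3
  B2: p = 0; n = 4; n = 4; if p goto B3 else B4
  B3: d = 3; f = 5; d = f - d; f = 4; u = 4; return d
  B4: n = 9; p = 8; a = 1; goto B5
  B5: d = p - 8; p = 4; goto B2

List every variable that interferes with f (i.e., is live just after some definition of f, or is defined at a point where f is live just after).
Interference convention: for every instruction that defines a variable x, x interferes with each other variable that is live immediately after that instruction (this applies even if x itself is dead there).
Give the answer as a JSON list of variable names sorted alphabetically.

Answer: ["d"]

Derivation:
Block summaries:
  B0: {a,p,u} / ∅
  B1: {a,n} / ∅
  B2: {n,p} / ∅
  B3: {d,f,u} / ∅
  B4: {a,n,p} / ∅
  B5: {d,p} / {p}

Liveness:
  live B0: ∅→∅
  live B1: ∅→∅
  live B2: ∅→∅
  live B3: ∅→∅
  live B4: ∅→{p}
  live B5: {p}→∅

Conflict graph:
  a: {p,u}
  d: {f,u}
  f: {d}
  n: {p}
  p: {a,n,u}
  u: {a,d,p}

N(f) = ["d"]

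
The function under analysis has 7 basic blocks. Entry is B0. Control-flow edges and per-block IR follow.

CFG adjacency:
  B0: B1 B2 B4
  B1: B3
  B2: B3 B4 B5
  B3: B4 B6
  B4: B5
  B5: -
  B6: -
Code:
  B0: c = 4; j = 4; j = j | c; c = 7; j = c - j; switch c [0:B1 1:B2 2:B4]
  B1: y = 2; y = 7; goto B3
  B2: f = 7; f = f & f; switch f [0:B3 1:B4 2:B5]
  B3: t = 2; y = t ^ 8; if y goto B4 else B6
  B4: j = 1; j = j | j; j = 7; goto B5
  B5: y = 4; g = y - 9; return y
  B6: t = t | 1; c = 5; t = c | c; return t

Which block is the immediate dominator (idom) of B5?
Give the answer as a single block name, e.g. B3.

Answer: B0

Working:
idom tree: B1←B0 B2←B0 B3←B0 B4←B0 B5←B0 B6←B3
Join-block Dom:
  B3: preds {B1,B2}: {B0,B1} ∩ {B0,B2} = {B0}; idom=B0
  B4: preds {B0,B2,B3}: {B0} ∩ {B0,B2} ∩ {B0,B3} = {B0}; idom=B0
  B5: preds {B2,B4}: {B0,B2} ∩ {B0,B4} = {B0}; idom=B0

idom(B5) = B0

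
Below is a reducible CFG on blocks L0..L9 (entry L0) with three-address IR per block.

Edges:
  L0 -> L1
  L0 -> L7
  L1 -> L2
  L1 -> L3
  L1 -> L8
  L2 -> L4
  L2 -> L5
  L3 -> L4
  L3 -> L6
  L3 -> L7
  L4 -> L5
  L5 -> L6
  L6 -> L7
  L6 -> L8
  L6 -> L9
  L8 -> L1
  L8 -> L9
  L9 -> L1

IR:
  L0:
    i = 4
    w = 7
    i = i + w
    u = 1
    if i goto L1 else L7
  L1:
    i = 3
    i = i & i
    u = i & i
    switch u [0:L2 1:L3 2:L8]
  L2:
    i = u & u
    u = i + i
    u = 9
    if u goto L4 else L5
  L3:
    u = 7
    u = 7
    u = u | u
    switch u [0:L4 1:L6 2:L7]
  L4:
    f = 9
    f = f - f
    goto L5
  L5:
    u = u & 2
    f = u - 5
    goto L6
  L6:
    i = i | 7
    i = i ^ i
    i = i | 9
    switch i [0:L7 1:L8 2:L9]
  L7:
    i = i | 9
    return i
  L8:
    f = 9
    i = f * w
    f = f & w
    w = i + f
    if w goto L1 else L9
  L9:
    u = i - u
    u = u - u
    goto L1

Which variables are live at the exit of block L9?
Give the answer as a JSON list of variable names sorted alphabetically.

Answer: ["w"]

Derivation:
Per-block:
  L0: def={i,u,w} ue=∅
  L1: def={i,u} ue=∅
  L2: def={i,u} ue={u}
  L3: def={u} ue=∅
  L4: def={f} ue=∅
  L5: def={f,u} ue={u}
  L6: def={i} ue={i}
  L7: def={i} ue={i}
  L8: def={f,i,w} ue={w}
  L9: def={u} ue={i,u}

Liveness:
  L0 li=∅ lo={i,w}
  L1 li={w} lo={i,u,w}
  L2 li={u,w} lo={i,u,w}
  L3 li={i,w} lo={i,u,w}
  L4 li={i,u,w} lo={i,u,w}
  L5 li={i,u,w} lo={i,u,w}
  L6 li={i,u,w} lo={i,u,w}
  L7 li={i} lo=∅
  L8 li={u,w} lo={i,u,w}
  L9 li={i,u,w} lo={w}

live-out(L9) = ["w"]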